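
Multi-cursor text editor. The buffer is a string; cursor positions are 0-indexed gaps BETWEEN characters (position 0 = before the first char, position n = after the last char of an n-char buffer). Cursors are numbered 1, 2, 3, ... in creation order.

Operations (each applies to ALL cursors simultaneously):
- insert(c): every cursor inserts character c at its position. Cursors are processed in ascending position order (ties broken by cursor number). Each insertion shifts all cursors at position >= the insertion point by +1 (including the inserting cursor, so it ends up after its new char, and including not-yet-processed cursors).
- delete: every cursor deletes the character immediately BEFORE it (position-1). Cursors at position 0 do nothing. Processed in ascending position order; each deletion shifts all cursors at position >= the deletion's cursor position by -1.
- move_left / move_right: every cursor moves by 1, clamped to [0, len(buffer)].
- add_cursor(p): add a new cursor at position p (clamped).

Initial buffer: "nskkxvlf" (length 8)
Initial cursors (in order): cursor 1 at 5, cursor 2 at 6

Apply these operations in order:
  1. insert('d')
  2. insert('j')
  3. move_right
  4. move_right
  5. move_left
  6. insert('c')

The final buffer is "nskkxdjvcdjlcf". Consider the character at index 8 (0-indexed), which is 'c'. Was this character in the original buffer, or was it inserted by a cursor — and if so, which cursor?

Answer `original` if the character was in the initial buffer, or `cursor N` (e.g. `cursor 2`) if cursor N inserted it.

After op 1 (insert('d')): buffer="nskkxdvdlf" (len 10), cursors c1@6 c2@8, authorship .....1.2..
After op 2 (insert('j')): buffer="nskkxdjvdjlf" (len 12), cursors c1@7 c2@10, authorship .....11.22..
After op 3 (move_right): buffer="nskkxdjvdjlf" (len 12), cursors c1@8 c2@11, authorship .....11.22..
After op 4 (move_right): buffer="nskkxdjvdjlf" (len 12), cursors c1@9 c2@12, authorship .....11.22..
After op 5 (move_left): buffer="nskkxdjvdjlf" (len 12), cursors c1@8 c2@11, authorship .....11.22..
After op 6 (insert('c')): buffer="nskkxdjvcdjlcf" (len 14), cursors c1@9 c2@13, authorship .....11.122.2.
Authorship (.=original, N=cursor N): . . . . . 1 1 . 1 2 2 . 2 .
Index 8: author = 1

Answer: cursor 1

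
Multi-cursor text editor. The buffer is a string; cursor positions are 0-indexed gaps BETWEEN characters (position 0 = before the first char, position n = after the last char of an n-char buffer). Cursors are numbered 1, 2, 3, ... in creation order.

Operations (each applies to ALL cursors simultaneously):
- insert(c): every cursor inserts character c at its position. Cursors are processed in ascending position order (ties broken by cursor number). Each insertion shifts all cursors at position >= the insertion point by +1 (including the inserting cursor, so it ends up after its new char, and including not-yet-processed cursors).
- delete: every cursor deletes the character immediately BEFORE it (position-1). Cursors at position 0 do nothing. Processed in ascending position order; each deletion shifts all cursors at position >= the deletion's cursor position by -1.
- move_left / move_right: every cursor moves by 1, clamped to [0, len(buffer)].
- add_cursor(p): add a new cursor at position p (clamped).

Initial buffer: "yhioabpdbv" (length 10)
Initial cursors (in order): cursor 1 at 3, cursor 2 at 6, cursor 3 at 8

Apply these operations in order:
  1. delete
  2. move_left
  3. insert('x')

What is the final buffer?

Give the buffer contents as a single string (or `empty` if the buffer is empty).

After op 1 (delete): buffer="yhoapbv" (len 7), cursors c1@2 c2@4 c3@5, authorship .......
After op 2 (move_left): buffer="yhoapbv" (len 7), cursors c1@1 c2@3 c3@4, authorship .......
After op 3 (insert('x')): buffer="yxhoxaxpbv" (len 10), cursors c1@2 c2@5 c3@7, authorship .1..2.3...

Answer: yxhoxaxpbv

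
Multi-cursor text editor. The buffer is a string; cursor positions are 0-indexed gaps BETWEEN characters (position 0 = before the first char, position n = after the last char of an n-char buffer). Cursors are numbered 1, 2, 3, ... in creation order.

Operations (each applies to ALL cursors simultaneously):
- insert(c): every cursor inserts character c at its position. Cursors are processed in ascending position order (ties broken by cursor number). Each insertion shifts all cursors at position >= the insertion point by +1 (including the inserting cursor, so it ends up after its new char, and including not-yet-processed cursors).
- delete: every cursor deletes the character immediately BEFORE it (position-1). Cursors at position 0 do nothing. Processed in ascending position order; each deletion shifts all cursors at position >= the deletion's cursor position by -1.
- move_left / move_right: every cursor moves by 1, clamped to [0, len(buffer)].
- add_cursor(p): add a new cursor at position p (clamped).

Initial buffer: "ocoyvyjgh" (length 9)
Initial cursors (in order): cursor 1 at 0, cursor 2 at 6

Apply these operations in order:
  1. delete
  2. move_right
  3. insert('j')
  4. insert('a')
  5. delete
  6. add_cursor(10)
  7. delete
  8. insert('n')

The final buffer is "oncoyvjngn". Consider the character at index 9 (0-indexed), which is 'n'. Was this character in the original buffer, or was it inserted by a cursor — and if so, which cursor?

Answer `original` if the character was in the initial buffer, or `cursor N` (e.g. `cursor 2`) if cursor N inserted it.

After op 1 (delete): buffer="ocoyvjgh" (len 8), cursors c1@0 c2@5, authorship ........
After op 2 (move_right): buffer="ocoyvjgh" (len 8), cursors c1@1 c2@6, authorship ........
After op 3 (insert('j')): buffer="ojcoyvjjgh" (len 10), cursors c1@2 c2@8, authorship .1.....2..
After op 4 (insert('a')): buffer="ojacoyvjjagh" (len 12), cursors c1@3 c2@10, authorship .11.....22..
After op 5 (delete): buffer="ojcoyvjjgh" (len 10), cursors c1@2 c2@8, authorship .1.....2..
After op 6 (add_cursor(10)): buffer="ojcoyvjjgh" (len 10), cursors c1@2 c2@8 c3@10, authorship .1.....2..
After op 7 (delete): buffer="ocoyvjg" (len 7), cursors c1@1 c2@6 c3@7, authorship .......
After op 8 (insert('n')): buffer="oncoyvjngn" (len 10), cursors c1@2 c2@8 c3@10, authorship .1.....2.3
Authorship (.=original, N=cursor N): . 1 . . . . . 2 . 3
Index 9: author = 3

Answer: cursor 3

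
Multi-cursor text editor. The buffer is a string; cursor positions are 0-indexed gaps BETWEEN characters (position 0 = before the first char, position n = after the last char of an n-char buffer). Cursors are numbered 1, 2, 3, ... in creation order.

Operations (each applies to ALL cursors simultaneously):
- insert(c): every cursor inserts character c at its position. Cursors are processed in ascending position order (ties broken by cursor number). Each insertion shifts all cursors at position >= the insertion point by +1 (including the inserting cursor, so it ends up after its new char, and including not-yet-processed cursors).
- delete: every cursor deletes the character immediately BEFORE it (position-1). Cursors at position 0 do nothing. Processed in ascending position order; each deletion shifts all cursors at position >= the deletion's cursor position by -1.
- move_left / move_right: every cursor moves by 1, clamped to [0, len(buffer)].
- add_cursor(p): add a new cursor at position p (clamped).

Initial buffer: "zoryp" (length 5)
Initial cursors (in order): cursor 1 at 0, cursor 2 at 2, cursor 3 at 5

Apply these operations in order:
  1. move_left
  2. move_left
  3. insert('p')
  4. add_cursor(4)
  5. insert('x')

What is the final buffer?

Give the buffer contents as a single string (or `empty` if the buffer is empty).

Answer: ppxxzoxrpxyp

Derivation:
After op 1 (move_left): buffer="zoryp" (len 5), cursors c1@0 c2@1 c3@4, authorship .....
After op 2 (move_left): buffer="zoryp" (len 5), cursors c1@0 c2@0 c3@3, authorship .....
After op 3 (insert('p')): buffer="ppzorpyp" (len 8), cursors c1@2 c2@2 c3@6, authorship 12...3..
After op 4 (add_cursor(4)): buffer="ppzorpyp" (len 8), cursors c1@2 c2@2 c4@4 c3@6, authorship 12...3..
After op 5 (insert('x')): buffer="ppxxzoxrpxyp" (len 12), cursors c1@4 c2@4 c4@7 c3@10, authorship 1212..4.33..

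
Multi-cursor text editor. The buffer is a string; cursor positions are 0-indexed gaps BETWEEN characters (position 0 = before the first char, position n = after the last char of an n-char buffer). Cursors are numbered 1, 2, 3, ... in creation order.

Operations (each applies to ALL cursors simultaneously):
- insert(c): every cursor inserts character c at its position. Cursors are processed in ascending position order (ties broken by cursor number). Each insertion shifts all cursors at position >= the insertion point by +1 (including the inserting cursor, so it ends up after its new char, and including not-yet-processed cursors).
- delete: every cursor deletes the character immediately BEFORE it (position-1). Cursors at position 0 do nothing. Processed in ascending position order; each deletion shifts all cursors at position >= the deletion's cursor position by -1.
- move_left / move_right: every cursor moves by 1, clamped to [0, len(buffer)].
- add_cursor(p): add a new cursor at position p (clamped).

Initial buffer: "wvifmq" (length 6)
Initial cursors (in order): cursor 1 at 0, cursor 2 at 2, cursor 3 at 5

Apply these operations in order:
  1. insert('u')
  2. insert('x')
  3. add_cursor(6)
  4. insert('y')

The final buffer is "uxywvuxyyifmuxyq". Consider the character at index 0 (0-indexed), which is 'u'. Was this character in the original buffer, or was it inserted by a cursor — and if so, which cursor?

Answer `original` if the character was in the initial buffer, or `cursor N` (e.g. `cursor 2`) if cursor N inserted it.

After op 1 (insert('u')): buffer="uwvuifmuq" (len 9), cursors c1@1 c2@4 c3@8, authorship 1..2...3.
After op 2 (insert('x')): buffer="uxwvuxifmuxq" (len 12), cursors c1@2 c2@6 c3@11, authorship 11..22...33.
After op 3 (add_cursor(6)): buffer="uxwvuxifmuxq" (len 12), cursors c1@2 c2@6 c4@6 c3@11, authorship 11..22...33.
After op 4 (insert('y')): buffer="uxywvuxyyifmuxyq" (len 16), cursors c1@3 c2@9 c4@9 c3@15, authorship 111..2224...333.
Authorship (.=original, N=cursor N): 1 1 1 . . 2 2 2 4 . . . 3 3 3 .
Index 0: author = 1

Answer: cursor 1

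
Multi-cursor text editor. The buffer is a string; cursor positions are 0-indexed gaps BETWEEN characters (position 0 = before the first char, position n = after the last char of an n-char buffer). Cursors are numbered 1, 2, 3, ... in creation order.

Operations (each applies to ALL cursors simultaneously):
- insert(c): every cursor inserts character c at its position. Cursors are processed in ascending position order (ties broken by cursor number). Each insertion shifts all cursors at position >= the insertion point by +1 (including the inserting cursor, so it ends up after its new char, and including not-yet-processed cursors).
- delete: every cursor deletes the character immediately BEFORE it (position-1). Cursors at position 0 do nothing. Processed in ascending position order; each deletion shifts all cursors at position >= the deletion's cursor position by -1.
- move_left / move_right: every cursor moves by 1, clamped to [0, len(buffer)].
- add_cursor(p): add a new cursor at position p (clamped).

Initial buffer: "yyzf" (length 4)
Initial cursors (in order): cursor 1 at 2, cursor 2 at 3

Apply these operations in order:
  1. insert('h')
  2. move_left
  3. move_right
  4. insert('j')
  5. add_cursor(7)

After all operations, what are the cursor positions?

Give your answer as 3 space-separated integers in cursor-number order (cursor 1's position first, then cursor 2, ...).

After op 1 (insert('h')): buffer="yyhzhf" (len 6), cursors c1@3 c2@5, authorship ..1.2.
After op 2 (move_left): buffer="yyhzhf" (len 6), cursors c1@2 c2@4, authorship ..1.2.
After op 3 (move_right): buffer="yyhzhf" (len 6), cursors c1@3 c2@5, authorship ..1.2.
After op 4 (insert('j')): buffer="yyhjzhjf" (len 8), cursors c1@4 c2@7, authorship ..11.22.
After op 5 (add_cursor(7)): buffer="yyhjzhjf" (len 8), cursors c1@4 c2@7 c3@7, authorship ..11.22.

Answer: 4 7 7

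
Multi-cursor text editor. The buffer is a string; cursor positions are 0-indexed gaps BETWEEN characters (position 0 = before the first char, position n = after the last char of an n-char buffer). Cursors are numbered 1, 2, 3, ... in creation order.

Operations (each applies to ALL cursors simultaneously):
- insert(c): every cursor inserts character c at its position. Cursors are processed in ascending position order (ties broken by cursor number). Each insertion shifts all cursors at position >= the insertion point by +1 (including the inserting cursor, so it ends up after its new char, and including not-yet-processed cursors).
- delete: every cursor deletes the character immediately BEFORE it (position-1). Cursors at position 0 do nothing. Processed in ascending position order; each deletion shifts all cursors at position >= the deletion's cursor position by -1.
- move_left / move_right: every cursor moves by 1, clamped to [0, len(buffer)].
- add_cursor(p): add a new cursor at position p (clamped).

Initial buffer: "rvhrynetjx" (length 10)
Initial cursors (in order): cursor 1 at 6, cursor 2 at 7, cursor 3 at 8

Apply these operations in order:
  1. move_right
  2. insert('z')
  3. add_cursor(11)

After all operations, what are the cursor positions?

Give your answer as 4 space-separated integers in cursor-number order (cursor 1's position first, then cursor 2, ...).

Answer: 8 10 12 11

Derivation:
After op 1 (move_right): buffer="rvhrynetjx" (len 10), cursors c1@7 c2@8 c3@9, authorship ..........
After op 2 (insert('z')): buffer="rvhryneztzjzx" (len 13), cursors c1@8 c2@10 c3@12, authorship .......1.2.3.
After op 3 (add_cursor(11)): buffer="rvhryneztzjzx" (len 13), cursors c1@8 c2@10 c4@11 c3@12, authorship .......1.2.3.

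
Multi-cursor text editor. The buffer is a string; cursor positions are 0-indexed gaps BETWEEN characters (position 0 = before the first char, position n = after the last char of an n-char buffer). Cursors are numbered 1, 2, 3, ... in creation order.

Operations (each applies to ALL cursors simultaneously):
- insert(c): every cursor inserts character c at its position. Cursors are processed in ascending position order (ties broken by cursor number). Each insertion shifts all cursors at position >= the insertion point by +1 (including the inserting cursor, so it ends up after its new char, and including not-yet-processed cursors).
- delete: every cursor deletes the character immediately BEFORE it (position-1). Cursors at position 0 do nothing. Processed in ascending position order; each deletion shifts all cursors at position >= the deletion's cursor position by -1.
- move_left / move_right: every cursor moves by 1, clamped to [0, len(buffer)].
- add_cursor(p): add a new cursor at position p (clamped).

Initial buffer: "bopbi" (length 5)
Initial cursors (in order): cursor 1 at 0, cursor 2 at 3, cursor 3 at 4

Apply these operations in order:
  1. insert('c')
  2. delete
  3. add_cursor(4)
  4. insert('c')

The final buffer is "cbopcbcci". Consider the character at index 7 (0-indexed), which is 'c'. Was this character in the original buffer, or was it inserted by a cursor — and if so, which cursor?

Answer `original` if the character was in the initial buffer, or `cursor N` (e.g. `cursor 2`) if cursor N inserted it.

After op 1 (insert('c')): buffer="cbopcbci" (len 8), cursors c1@1 c2@5 c3@7, authorship 1...2.3.
After op 2 (delete): buffer="bopbi" (len 5), cursors c1@0 c2@3 c3@4, authorship .....
After op 3 (add_cursor(4)): buffer="bopbi" (len 5), cursors c1@0 c2@3 c3@4 c4@4, authorship .....
After op 4 (insert('c')): buffer="cbopcbcci" (len 9), cursors c1@1 c2@5 c3@8 c4@8, authorship 1...2.34.
Authorship (.=original, N=cursor N): 1 . . . 2 . 3 4 .
Index 7: author = 4

Answer: cursor 4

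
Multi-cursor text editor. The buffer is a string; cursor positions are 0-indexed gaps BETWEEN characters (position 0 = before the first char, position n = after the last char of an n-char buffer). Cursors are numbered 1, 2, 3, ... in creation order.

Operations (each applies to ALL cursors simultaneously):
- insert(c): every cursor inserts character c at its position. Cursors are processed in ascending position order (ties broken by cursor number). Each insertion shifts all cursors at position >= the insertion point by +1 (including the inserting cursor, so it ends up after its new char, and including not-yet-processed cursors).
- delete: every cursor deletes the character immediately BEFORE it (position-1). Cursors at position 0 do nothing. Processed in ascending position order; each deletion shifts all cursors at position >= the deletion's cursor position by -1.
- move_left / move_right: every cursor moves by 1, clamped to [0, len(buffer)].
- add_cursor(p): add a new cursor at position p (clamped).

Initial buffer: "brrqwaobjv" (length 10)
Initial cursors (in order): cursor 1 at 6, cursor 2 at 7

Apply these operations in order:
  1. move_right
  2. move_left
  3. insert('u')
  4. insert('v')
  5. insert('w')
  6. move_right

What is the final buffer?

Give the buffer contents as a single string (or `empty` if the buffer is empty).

After op 1 (move_right): buffer="brrqwaobjv" (len 10), cursors c1@7 c2@8, authorship ..........
After op 2 (move_left): buffer="brrqwaobjv" (len 10), cursors c1@6 c2@7, authorship ..........
After op 3 (insert('u')): buffer="brrqwauoubjv" (len 12), cursors c1@7 c2@9, authorship ......1.2...
After op 4 (insert('v')): buffer="brrqwauvouvbjv" (len 14), cursors c1@8 c2@11, authorship ......11.22...
After op 5 (insert('w')): buffer="brrqwauvwouvwbjv" (len 16), cursors c1@9 c2@13, authorship ......111.222...
After op 6 (move_right): buffer="brrqwauvwouvwbjv" (len 16), cursors c1@10 c2@14, authorship ......111.222...

Answer: brrqwauvwouvwbjv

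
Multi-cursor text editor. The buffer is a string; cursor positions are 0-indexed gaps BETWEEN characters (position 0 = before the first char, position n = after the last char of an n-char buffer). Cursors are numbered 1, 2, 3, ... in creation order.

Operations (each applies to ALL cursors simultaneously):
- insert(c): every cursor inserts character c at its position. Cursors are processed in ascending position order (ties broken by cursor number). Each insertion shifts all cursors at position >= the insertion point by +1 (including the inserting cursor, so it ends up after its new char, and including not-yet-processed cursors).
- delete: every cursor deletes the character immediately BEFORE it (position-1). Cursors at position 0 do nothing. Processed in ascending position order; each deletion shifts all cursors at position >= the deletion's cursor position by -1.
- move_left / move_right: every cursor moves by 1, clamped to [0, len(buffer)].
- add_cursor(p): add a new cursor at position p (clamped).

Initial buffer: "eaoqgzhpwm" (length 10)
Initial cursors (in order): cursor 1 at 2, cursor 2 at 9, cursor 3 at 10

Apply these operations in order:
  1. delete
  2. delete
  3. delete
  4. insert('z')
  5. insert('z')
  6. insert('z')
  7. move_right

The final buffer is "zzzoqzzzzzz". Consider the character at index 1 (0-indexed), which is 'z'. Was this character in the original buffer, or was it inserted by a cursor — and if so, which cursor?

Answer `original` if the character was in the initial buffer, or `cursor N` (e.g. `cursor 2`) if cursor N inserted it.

After op 1 (delete): buffer="eoqgzhp" (len 7), cursors c1@1 c2@7 c3@7, authorship .......
After op 2 (delete): buffer="oqgz" (len 4), cursors c1@0 c2@4 c3@4, authorship ....
After op 3 (delete): buffer="oq" (len 2), cursors c1@0 c2@2 c3@2, authorship ..
After op 4 (insert('z')): buffer="zoqzz" (len 5), cursors c1@1 c2@5 c3@5, authorship 1..23
After op 5 (insert('z')): buffer="zzoqzzzz" (len 8), cursors c1@2 c2@8 c3@8, authorship 11..2323
After op 6 (insert('z')): buffer="zzzoqzzzzzz" (len 11), cursors c1@3 c2@11 c3@11, authorship 111..232323
After op 7 (move_right): buffer="zzzoqzzzzzz" (len 11), cursors c1@4 c2@11 c3@11, authorship 111..232323
Authorship (.=original, N=cursor N): 1 1 1 . . 2 3 2 3 2 3
Index 1: author = 1

Answer: cursor 1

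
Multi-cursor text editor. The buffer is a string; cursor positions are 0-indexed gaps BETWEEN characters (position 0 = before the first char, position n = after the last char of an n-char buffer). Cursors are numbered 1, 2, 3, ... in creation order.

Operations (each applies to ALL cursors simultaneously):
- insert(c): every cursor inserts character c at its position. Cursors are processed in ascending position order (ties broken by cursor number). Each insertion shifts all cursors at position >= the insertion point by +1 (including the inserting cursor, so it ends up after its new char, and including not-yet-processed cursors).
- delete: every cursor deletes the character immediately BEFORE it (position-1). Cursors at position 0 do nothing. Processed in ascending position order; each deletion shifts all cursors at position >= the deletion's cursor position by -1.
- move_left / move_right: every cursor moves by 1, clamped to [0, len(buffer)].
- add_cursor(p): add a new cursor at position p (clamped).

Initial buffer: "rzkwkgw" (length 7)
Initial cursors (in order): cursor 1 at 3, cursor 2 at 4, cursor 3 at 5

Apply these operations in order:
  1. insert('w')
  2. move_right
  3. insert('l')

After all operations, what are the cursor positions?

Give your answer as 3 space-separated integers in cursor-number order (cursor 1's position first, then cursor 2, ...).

Answer: 6 9 12

Derivation:
After op 1 (insert('w')): buffer="rzkwwwkwgw" (len 10), cursors c1@4 c2@6 c3@8, authorship ...1.2.3..
After op 2 (move_right): buffer="rzkwwwkwgw" (len 10), cursors c1@5 c2@7 c3@9, authorship ...1.2.3..
After op 3 (insert('l')): buffer="rzkwwlwklwglw" (len 13), cursors c1@6 c2@9 c3@12, authorship ...1.12.23.3.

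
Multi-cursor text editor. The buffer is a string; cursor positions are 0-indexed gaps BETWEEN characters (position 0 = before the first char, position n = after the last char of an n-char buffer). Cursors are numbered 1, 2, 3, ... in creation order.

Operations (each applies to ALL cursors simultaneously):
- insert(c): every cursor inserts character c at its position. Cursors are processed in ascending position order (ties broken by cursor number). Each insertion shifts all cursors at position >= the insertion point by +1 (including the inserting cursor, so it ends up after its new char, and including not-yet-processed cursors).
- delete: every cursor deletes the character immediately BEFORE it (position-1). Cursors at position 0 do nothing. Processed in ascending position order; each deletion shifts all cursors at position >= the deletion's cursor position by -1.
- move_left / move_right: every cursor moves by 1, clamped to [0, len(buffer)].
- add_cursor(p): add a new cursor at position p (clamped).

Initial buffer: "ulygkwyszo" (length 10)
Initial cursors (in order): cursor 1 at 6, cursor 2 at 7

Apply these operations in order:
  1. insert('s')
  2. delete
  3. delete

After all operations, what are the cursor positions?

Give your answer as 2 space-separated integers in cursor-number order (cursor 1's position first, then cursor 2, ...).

Answer: 5 5

Derivation:
After op 1 (insert('s')): buffer="ulygkwsysszo" (len 12), cursors c1@7 c2@9, authorship ......1.2...
After op 2 (delete): buffer="ulygkwyszo" (len 10), cursors c1@6 c2@7, authorship ..........
After op 3 (delete): buffer="ulygkszo" (len 8), cursors c1@5 c2@5, authorship ........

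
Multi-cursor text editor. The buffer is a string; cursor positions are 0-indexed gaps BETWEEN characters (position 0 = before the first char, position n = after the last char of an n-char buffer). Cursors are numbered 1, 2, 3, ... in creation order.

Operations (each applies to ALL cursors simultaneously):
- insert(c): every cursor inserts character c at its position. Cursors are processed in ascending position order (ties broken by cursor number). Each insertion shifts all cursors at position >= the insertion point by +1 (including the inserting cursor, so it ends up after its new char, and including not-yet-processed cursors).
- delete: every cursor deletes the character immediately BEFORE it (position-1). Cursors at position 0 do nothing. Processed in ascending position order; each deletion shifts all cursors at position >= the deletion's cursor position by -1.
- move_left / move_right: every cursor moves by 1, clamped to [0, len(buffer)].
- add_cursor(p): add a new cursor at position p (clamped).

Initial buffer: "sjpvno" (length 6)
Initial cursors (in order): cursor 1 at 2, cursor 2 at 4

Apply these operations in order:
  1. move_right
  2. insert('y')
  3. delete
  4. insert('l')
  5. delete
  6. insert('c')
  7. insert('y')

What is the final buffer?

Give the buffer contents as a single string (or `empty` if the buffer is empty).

After op 1 (move_right): buffer="sjpvno" (len 6), cursors c1@3 c2@5, authorship ......
After op 2 (insert('y')): buffer="sjpyvnyo" (len 8), cursors c1@4 c2@7, authorship ...1..2.
After op 3 (delete): buffer="sjpvno" (len 6), cursors c1@3 c2@5, authorship ......
After op 4 (insert('l')): buffer="sjplvnlo" (len 8), cursors c1@4 c2@7, authorship ...1..2.
After op 5 (delete): buffer="sjpvno" (len 6), cursors c1@3 c2@5, authorship ......
After op 6 (insert('c')): buffer="sjpcvnco" (len 8), cursors c1@4 c2@7, authorship ...1..2.
After op 7 (insert('y')): buffer="sjpcyvncyo" (len 10), cursors c1@5 c2@9, authorship ...11..22.

Answer: sjpcyvncyo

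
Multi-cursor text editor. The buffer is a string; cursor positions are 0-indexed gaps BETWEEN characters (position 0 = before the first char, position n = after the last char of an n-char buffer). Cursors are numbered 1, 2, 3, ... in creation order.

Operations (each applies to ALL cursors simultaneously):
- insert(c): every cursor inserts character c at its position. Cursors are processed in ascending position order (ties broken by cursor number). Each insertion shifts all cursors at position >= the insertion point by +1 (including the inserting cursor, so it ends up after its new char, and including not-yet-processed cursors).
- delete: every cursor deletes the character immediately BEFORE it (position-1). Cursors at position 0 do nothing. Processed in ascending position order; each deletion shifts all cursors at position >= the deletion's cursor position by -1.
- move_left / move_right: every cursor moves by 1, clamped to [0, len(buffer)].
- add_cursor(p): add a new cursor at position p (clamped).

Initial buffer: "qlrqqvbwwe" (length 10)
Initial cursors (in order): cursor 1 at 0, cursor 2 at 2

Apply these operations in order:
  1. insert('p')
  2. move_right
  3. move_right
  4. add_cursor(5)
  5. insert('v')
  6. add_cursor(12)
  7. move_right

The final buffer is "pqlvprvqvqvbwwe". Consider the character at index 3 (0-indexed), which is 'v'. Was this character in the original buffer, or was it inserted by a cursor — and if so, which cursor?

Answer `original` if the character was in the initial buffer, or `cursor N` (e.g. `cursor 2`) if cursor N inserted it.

Answer: cursor 1

Derivation:
After op 1 (insert('p')): buffer="pqlprqqvbwwe" (len 12), cursors c1@1 c2@4, authorship 1..2........
After op 2 (move_right): buffer="pqlprqqvbwwe" (len 12), cursors c1@2 c2@5, authorship 1..2........
After op 3 (move_right): buffer="pqlprqqvbwwe" (len 12), cursors c1@3 c2@6, authorship 1..2........
After op 4 (add_cursor(5)): buffer="pqlprqqvbwwe" (len 12), cursors c1@3 c3@5 c2@6, authorship 1..2........
After op 5 (insert('v')): buffer="pqlvprvqvqvbwwe" (len 15), cursors c1@4 c3@7 c2@9, authorship 1..12.3.2......
After op 6 (add_cursor(12)): buffer="pqlvprvqvqvbwwe" (len 15), cursors c1@4 c3@7 c2@9 c4@12, authorship 1..12.3.2......
After op 7 (move_right): buffer="pqlvprvqvqvbwwe" (len 15), cursors c1@5 c3@8 c2@10 c4@13, authorship 1..12.3.2......
Authorship (.=original, N=cursor N): 1 . . 1 2 . 3 . 2 . . . . . .
Index 3: author = 1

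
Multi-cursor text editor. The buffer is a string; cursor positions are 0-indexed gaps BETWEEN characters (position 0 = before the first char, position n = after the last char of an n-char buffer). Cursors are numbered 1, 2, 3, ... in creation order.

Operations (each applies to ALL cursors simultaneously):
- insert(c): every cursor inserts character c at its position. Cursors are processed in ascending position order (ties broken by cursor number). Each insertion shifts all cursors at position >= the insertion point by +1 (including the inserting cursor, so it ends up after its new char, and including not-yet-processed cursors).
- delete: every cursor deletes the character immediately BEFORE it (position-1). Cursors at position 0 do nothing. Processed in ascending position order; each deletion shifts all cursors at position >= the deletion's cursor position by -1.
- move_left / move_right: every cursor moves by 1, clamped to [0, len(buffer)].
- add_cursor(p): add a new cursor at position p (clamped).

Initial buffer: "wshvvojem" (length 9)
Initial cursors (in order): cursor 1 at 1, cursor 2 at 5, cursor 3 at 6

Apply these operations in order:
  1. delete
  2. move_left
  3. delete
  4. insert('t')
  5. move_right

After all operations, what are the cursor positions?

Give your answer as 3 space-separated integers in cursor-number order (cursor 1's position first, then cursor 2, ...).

Answer: 4 4 4

Derivation:
After op 1 (delete): buffer="shvjem" (len 6), cursors c1@0 c2@3 c3@3, authorship ......
After op 2 (move_left): buffer="shvjem" (len 6), cursors c1@0 c2@2 c3@2, authorship ......
After op 3 (delete): buffer="vjem" (len 4), cursors c1@0 c2@0 c3@0, authorship ....
After op 4 (insert('t')): buffer="tttvjem" (len 7), cursors c1@3 c2@3 c3@3, authorship 123....
After op 5 (move_right): buffer="tttvjem" (len 7), cursors c1@4 c2@4 c3@4, authorship 123....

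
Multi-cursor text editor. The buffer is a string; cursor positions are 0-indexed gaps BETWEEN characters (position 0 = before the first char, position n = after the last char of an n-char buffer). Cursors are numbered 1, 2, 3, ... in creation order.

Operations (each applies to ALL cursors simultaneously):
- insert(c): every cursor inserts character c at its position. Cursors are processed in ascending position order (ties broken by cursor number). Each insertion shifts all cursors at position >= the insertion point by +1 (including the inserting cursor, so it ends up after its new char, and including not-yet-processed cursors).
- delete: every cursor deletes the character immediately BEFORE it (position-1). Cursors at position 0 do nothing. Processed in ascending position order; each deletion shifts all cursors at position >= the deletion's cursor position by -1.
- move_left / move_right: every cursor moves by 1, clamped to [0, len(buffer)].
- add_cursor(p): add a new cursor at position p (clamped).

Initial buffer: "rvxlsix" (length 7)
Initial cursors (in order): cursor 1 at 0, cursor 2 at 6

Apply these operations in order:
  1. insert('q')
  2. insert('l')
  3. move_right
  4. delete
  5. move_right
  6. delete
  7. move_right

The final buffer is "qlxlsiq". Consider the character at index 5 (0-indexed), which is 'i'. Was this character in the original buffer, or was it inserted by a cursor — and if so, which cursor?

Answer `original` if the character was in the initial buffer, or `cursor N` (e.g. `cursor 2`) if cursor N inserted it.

After op 1 (insert('q')): buffer="qrvxlsiqx" (len 9), cursors c1@1 c2@8, authorship 1......2.
After op 2 (insert('l')): buffer="qlrvxlsiqlx" (len 11), cursors c1@2 c2@10, authorship 11......22.
After op 3 (move_right): buffer="qlrvxlsiqlx" (len 11), cursors c1@3 c2@11, authorship 11......22.
After op 4 (delete): buffer="qlvxlsiql" (len 9), cursors c1@2 c2@9, authorship 11.....22
After op 5 (move_right): buffer="qlvxlsiql" (len 9), cursors c1@3 c2@9, authorship 11.....22
After op 6 (delete): buffer="qlxlsiq" (len 7), cursors c1@2 c2@7, authorship 11....2
After op 7 (move_right): buffer="qlxlsiq" (len 7), cursors c1@3 c2@7, authorship 11....2
Authorship (.=original, N=cursor N): 1 1 . . . . 2
Index 5: author = original

Answer: original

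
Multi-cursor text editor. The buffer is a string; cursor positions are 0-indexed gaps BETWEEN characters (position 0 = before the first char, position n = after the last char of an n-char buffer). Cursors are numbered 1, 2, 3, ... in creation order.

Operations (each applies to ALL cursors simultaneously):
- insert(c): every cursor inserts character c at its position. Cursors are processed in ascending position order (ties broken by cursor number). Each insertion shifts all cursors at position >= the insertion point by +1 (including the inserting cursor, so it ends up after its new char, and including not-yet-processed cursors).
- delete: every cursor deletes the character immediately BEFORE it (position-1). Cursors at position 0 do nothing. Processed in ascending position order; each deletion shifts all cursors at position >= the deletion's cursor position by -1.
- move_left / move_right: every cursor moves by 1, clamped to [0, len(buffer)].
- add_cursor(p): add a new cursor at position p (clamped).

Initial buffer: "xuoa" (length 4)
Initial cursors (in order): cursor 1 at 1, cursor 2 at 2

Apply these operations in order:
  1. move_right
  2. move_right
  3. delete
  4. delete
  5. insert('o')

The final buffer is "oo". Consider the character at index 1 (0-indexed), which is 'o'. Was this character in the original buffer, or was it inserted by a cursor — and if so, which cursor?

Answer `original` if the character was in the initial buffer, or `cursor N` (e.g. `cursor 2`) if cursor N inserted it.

After op 1 (move_right): buffer="xuoa" (len 4), cursors c1@2 c2@3, authorship ....
After op 2 (move_right): buffer="xuoa" (len 4), cursors c1@3 c2@4, authorship ....
After op 3 (delete): buffer="xu" (len 2), cursors c1@2 c2@2, authorship ..
After op 4 (delete): buffer="" (len 0), cursors c1@0 c2@0, authorship 
After op 5 (insert('o')): buffer="oo" (len 2), cursors c1@2 c2@2, authorship 12
Authorship (.=original, N=cursor N): 1 2
Index 1: author = 2

Answer: cursor 2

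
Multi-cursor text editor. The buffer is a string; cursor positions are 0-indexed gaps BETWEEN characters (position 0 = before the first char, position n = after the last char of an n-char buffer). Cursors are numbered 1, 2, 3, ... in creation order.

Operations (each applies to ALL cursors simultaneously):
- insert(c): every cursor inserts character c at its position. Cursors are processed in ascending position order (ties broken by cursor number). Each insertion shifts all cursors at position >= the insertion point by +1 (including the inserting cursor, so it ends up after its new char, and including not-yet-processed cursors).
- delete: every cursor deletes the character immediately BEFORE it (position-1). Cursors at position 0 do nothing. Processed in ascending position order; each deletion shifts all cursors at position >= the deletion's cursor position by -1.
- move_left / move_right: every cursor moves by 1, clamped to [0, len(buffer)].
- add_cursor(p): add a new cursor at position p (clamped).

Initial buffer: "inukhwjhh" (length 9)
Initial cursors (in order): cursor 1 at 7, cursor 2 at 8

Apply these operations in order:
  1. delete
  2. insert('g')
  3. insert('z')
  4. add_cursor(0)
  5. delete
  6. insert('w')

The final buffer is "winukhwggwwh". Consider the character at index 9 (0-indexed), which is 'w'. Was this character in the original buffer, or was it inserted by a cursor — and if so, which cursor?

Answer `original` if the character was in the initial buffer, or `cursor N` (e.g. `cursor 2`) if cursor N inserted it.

After op 1 (delete): buffer="inukhwh" (len 7), cursors c1@6 c2@6, authorship .......
After op 2 (insert('g')): buffer="inukhwggh" (len 9), cursors c1@8 c2@8, authorship ......12.
After op 3 (insert('z')): buffer="inukhwggzzh" (len 11), cursors c1@10 c2@10, authorship ......1212.
After op 4 (add_cursor(0)): buffer="inukhwggzzh" (len 11), cursors c3@0 c1@10 c2@10, authorship ......1212.
After op 5 (delete): buffer="inukhwggh" (len 9), cursors c3@0 c1@8 c2@8, authorship ......12.
After op 6 (insert('w')): buffer="winukhwggwwh" (len 12), cursors c3@1 c1@11 c2@11, authorship 3......1212.
Authorship (.=original, N=cursor N): 3 . . . . . . 1 2 1 2 .
Index 9: author = 1

Answer: cursor 1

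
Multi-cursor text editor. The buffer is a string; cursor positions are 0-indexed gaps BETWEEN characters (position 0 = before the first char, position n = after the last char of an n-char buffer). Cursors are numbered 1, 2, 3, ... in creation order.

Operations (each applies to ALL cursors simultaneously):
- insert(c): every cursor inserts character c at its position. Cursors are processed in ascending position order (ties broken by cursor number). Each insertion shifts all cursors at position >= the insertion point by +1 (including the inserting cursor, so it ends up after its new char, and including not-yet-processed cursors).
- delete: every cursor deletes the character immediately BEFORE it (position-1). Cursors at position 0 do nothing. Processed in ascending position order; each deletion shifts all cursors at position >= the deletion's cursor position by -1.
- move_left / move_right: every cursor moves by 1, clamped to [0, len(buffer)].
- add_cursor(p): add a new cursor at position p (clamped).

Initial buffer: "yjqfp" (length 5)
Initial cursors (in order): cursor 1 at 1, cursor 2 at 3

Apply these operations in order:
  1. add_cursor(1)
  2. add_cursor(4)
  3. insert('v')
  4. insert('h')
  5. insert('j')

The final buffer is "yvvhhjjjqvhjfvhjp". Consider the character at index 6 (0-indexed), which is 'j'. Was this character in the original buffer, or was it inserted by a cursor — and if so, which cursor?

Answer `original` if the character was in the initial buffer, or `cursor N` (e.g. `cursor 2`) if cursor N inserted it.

After op 1 (add_cursor(1)): buffer="yjqfp" (len 5), cursors c1@1 c3@1 c2@3, authorship .....
After op 2 (add_cursor(4)): buffer="yjqfp" (len 5), cursors c1@1 c3@1 c2@3 c4@4, authorship .....
After op 3 (insert('v')): buffer="yvvjqvfvp" (len 9), cursors c1@3 c3@3 c2@6 c4@8, authorship .13..2.4.
After op 4 (insert('h')): buffer="yvvhhjqvhfvhp" (len 13), cursors c1@5 c3@5 c2@9 c4@12, authorship .1313..22.44.
After op 5 (insert('j')): buffer="yvvhhjjjqvhjfvhjp" (len 17), cursors c1@7 c3@7 c2@12 c4@16, authorship .131313..222.444.
Authorship (.=original, N=cursor N): . 1 3 1 3 1 3 . . 2 2 2 . 4 4 4 .
Index 6: author = 3

Answer: cursor 3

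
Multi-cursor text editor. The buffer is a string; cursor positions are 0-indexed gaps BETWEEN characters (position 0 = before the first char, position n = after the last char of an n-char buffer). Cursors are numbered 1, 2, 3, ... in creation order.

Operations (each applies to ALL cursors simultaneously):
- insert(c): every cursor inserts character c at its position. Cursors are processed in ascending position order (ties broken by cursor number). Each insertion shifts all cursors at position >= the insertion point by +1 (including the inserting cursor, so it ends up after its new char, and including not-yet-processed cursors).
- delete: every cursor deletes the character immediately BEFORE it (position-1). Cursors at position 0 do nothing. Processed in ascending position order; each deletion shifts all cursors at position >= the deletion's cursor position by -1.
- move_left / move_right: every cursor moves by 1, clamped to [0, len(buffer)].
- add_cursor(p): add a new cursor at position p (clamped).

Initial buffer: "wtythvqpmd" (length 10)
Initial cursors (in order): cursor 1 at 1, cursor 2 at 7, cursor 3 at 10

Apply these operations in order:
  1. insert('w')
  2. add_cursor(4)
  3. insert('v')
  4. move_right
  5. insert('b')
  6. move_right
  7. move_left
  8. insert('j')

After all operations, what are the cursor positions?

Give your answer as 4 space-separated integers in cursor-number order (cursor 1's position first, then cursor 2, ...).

Answer: 6 19 24 11

Derivation:
After op 1 (insert('w')): buffer="wwtythvqwpmdw" (len 13), cursors c1@2 c2@9 c3@13, authorship .1......2...3
After op 2 (add_cursor(4)): buffer="wwtythvqwpmdw" (len 13), cursors c1@2 c4@4 c2@9 c3@13, authorship .1......2...3
After op 3 (insert('v')): buffer="wwvtyvthvqwvpmdwv" (len 17), cursors c1@3 c4@6 c2@12 c3@17, authorship .11..4....22...33
After op 4 (move_right): buffer="wwvtyvthvqwvpmdwv" (len 17), cursors c1@4 c4@7 c2@13 c3@17, authorship .11..4....22...33
After op 5 (insert('b')): buffer="wwvtbyvtbhvqwvpbmdwvb" (len 21), cursors c1@5 c4@9 c2@16 c3@21, authorship .11.1.4.4...22.2..333
After op 6 (move_right): buffer="wwvtbyvtbhvqwvpbmdwvb" (len 21), cursors c1@6 c4@10 c2@17 c3@21, authorship .11.1.4.4...22.2..333
After op 7 (move_left): buffer="wwvtbyvtbhvqwvpbmdwvb" (len 21), cursors c1@5 c4@9 c2@16 c3@20, authorship .11.1.4.4...22.2..333
After op 8 (insert('j')): buffer="wwvtbjyvtbjhvqwvpbjmdwvjb" (len 25), cursors c1@6 c4@11 c2@19 c3@24, authorship .11.11.4.44...22.22..3333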